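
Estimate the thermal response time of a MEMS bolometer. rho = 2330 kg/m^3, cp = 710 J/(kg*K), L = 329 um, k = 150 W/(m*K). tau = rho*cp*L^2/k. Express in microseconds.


Step 1: Convert L to m: L = 329e-6 m
Step 2: L^2 = (329e-6)^2 = 1.08241e-07 m^2
Step 3: tau = 2330 * 710 * 1.08241e-07 / 150 = 1.19375391e-03 s
Step 4: Convert to microseconds (multiply by 1e6).
tau = 1193.754 us


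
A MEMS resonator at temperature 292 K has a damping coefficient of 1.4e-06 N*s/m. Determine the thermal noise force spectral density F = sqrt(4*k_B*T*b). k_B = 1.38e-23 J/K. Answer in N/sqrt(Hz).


Step 1: Compute 4 * k_B * T * b
= 4 * 1.38e-23 * 292 * 1.4e-06
= 2.2566e-26 N^2/Hz
Step 2: F_noise = sqrt(2.2566e-26)
F_noise = 1.50e-13 N/sqrt(Hz)


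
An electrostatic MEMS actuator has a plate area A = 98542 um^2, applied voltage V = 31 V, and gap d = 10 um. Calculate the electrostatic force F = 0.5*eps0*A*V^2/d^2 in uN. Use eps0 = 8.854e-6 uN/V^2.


Step 1: Identify parameters.
eps0 = 8.854e-6 uN/V^2, A = 98542 um^2, V = 31 V, d = 10 um
Step 2: Compute V^2 = 31^2 = 961
Step 3: Compute d^2 = 10^2 = 100
Step 4: F = 0.5 * 8.854e-6 * 98542 * 961 / 100
F = 4.192 uN


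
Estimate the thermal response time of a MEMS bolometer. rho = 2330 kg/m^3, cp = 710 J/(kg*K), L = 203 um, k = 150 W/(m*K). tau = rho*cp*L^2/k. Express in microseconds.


Step 1: Convert L to m: L = 203e-6 m
Step 2: L^2 = (203e-6)^2 = 4.1209e-08 m^2
Step 3: tau = 2330 * 710 * 4.1209e-08 / 150 = 4.544803e-04 s
Step 4: Convert to microseconds (multiply by 1e6).
tau = 454.48 us


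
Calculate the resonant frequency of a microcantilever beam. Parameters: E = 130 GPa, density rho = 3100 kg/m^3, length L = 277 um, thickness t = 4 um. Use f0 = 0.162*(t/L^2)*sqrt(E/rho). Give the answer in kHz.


Step 1: Convert units to SI.
t_SI = 4e-6 m, L_SI = 277e-6 m
Step 2: Calculate sqrt(E/rho).
sqrt(130e9 / 3100) = 6475.76 m/s
Step 3: Compute f0.
f0 = 0.162 * 4e-6 / (277e-6)^2 * 6475.76 = 54689.8 Hz = 54.69 kHz


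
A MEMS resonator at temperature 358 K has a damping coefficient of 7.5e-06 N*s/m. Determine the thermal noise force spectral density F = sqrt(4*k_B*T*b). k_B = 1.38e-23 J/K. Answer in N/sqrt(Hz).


Step 1: Compute 4 * k_B * T * b
= 4 * 1.38e-23 * 358 * 7.5e-06
= 1.4821e-25 N^2/Hz
Step 2: F_noise = sqrt(1.4821e-25)
F_noise = 3.85e-13 N/sqrt(Hz)


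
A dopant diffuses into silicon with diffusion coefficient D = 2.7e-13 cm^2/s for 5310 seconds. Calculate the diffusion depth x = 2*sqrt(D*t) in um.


Step 1: Compute D*t = 2.7e-13 * 5310 = 1.4337e-09 cm^2
Step 2: sqrt(D*t) = 3.7864e-05 cm
Step 3: x = 2 * 3.7864e-05 cm = 7.5728e-05 cm
Step 4: Convert to um (1 cm = 1e4 um): x = 0.757 um


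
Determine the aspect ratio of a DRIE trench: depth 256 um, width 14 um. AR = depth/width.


Step 1: AR = depth / width
Step 2: AR = 256 / 14
AR = 18.3


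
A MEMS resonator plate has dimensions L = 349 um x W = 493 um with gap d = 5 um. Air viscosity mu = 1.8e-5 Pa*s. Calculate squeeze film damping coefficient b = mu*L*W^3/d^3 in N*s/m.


Step 1: Convert to SI.
L = 349e-6 m, W = 493e-6 m, d = 5e-6 m
Step 2: W^3 = (493e-6)^3 = 1.20e-10 m^3
Step 3: d^3 = (5e-6)^3 = 1.25e-16 m^3
Step 4: b = 1.8e-5 * 349e-6 * 1.20e-10 / 1.25e-16
b = 6.02e-03 N*s/m


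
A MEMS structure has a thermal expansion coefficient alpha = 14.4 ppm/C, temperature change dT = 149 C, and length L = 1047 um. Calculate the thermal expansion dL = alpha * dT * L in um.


Step 1: Convert CTE: alpha = 14.4 ppm/C = 14.4e-6 /C
Step 2: dL = 14.4e-6 * 149 * 1047
dL = 2.2464 um


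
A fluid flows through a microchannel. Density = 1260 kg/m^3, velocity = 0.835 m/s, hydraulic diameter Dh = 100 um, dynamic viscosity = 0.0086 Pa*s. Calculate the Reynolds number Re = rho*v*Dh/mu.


Step 1: Convert Dh to meters: Dh = 100e-6 m
Step 2: Re = rho * v * Dh / mu
Re = 1260 * 0.835 * 100e-6 / 0.0086
Re = 12.234


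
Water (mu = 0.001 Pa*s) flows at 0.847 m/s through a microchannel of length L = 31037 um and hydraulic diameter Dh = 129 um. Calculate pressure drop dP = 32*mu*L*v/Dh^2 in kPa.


Step 1: Convert to SI: L = 31037e-6 m, Dh = 129e-6 m
Step 2: dP = 32 * 0.001 * 31037e-6 * 0.847 / (129e-6)^2
Step 3: dP = 50551.46 Pa
Step 4: Convert to kPa: dP = 50.55 kPa


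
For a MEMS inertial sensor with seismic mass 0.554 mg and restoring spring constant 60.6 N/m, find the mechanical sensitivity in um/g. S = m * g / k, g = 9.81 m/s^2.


Step 1: Convert mass: m = 0.554 mg = 5.54e-07 kg
Step 2: S = m * g / k = 5.54e-07 * 9.81 / 60.6
Step 3: S = 8.97e-08 m/g
Step 4: Convert to um/g: S = 0.09 um/g


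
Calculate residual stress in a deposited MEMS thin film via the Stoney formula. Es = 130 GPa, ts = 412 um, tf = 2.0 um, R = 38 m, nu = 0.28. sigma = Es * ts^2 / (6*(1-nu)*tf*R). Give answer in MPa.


Step 1: Compute numerator: Es * ts^2 = 130 * 412^2 = 22066720 (GPa*um^2)
Step 2: Compute denominator (R in um): 6*(1-nu)*tf*R = 6*0.72*2.0*38e6 = 328320000.0 (um^2)
Step 3: sigma (GPa) = 22066720 / 328320000.0 = 6.7211e-02 GPa
Step 4: Convert to MPa (x1000): sigma = 67.2 MPa


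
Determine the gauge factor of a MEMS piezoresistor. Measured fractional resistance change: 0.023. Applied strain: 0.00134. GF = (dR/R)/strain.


Step 1: Identify values.
dR/R = 0.023, strain = 0.00134
Step 2: GF = (dR/R) / strain = 0.023 / 0.00134
GF = 17.2


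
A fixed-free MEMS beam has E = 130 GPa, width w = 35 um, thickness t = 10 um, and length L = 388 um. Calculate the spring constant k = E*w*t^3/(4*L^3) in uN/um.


Step 1: Convert E to consistent units (1 GPa = 1000 uN/um^2).
E = 130 GPa = 130000 uN/um^2
Step 2: Compute t^3 = 10^3 = 1000
Step 3: Compute L^3 = 388^3 = 58411072
Step 4: k = 130000 * 35 * 1000 / (4 * 58411072)
k = 19.474 uN/um


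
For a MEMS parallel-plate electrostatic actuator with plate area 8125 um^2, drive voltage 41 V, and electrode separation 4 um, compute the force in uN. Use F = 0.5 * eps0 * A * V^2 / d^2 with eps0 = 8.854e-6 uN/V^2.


Step 1: Identify parameters.
eps0 = 8.854e-6 uN/V^2, A = 8125 um^2, V = 41 V, d = 4 um
Step 2: Compute V^2 = 41^2 = 1681
Step 3: Compute d^2 = 4^2 = 16
Step 4: F = 0.5 * 8.854e-6 * 8125 * 1681 / 16
F = 3.779 uN


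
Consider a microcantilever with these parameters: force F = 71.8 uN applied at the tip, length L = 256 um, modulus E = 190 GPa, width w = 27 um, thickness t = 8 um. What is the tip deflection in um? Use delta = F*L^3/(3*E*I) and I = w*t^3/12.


Step 1: Calculate the second moment of area.
I = w * t^3 / 12 = 27 * 8^3 / 12 = 1152.0 um^4
Step 2: Convert E to consistent units (1 GPa = 1000 uN/um^2).
E = 190 GPa = 190000 uN/um^2
Step 3: Calculate tip deflection.
delta = F * L^3 / (3 * E * I)
delta = 71.8 * 256^3 / (3 * 190000 * 1152.0)
delta = 1.8345 um


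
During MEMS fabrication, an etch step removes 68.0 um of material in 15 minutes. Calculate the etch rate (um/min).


Step 1: Etch rate = depth / time
Step 2: rate = 68.0 / 15
rate = 4.533 um/min


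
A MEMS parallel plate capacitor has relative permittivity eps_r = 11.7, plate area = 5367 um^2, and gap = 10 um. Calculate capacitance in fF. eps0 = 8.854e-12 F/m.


Step 1: Convert area to m^2: A = 5367e-12 m^2
Step 2: Convert gap to m: d = 10e-6 m
Step 3: C = eps0 * eps_r * A / d
C = 8.854e-12 * 11.7 * 5367e-12 / 10e-6
Step 4: Convert to fF (multiply by 1e15).
C = 55.6 fF


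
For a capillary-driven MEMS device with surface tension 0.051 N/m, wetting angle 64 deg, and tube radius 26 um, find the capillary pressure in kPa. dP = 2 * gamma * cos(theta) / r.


Step 1: cos(64 deg) = 0.4384
Step 2: Convert r to m: r = 26e-6 m
Step 3: dP = 2 * 0.051 * 0.4384 / 26e-6 = 1719.9 Pa
Step 4: Convert Pa to kPa (divide by 1000).
dP = 1.72 kPa


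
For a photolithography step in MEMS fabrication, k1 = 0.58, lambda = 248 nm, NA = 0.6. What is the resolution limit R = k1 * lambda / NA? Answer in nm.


Step 1: Identify values: k1 = 0.58, lambda = 248 nm, NA = 0.6
Step 2: R = k1 * lambda / NA
R = 0.58 * 248 / 0.6
R = 239.7 nm


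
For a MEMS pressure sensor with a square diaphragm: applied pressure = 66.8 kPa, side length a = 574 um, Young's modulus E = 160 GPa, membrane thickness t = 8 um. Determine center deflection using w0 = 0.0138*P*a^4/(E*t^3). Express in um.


Step 1: Convert pressure to compatible units (E is in GPa, so P in GPa).
P = 66.8 kPa = 66.8e-6 GPa
Step 2: Compute numerator: 0.0138 * P * a^4.
a^4 = 574^4 = 108554434576
numerator = 0.0138 * 66.8e-6 * 108554434576 = 1.000698e+05
Step 3: Compute denominator: E * t^3 = 160 * 8^3 = 81920
Step 4: w0 = numerator / denominator = 1.000698e+05 / 81920 = 1.2216 um


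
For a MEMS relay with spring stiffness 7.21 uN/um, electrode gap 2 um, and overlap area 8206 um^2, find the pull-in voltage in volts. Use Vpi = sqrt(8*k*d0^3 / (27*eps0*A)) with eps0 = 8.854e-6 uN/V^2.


Step 1: Compute numerator: 8 * k * d0^3 = 8 * 7.21 * 2^3 = 461.44
Step 2: Compute denominator: 27 * eps0 * A = 27 * 8.854e-6 * 8206 = 1.96171
Step 3: Vpi = sqrt(461.44 / 1.96171)
Vpi = 15.34 V


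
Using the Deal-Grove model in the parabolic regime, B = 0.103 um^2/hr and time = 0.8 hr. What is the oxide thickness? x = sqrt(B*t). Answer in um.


Step 1: Compute B*t = 0.103 * 0.8 = 0.0824
Step 2: x = sqrt(0.0824)
x = 0.287 um


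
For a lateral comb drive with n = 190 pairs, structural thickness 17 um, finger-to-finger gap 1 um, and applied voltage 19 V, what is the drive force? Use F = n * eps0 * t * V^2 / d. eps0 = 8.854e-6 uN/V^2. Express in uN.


Step 1: Parameters: n=190, eps0=8.854e-6 uN/V^2, t=17 um, V=19 V, d=1 um
Step 2: V^2 = 361
Step 3: F = 190 * 8.854e-6 * 17 * 361 / 1
F = 10.324 uN


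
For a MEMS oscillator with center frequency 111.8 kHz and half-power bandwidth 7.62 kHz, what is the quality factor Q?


Step 1: Q = f0 / bandwidth
Step 2: Q = 111.8 / 7.62
Q = 14.7


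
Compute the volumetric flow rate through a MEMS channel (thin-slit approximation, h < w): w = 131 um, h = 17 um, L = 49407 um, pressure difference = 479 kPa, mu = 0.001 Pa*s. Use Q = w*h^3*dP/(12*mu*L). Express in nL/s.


Step 1: Convert all dimensions to SI (meters).
w = 131e-6 m, h = 17e-6 m, L = 49407e-6 m, dP = 479e3 Pa
Step 2: Q = w * h^3 * dP / (12 * mu * L)
Q = 131e-6 * (17e-6)^3 * 479e3 / (12 * 0.001 * 49407e-6) = 5.1997665e-10 m^3/s
Step 3: Convert Q from m^3/s to nL/s (1 m^3 = 1e12 nL, so multiply by 1e12).
Q = 519.977 nL/s


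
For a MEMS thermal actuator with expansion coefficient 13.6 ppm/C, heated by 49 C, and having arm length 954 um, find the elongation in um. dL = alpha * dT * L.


Step 1: Convert CTE: alpha = 13.6 ppm/C = 13.6e-6 /C
Step 2: dL = 13.6e-6 * 49 * 954
dL = 0.6357 um


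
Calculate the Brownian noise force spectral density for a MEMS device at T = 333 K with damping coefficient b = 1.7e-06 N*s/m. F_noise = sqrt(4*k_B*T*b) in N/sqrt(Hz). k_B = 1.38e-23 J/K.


Step 1: Compute 4 * k_B * T * b
= 4 * 1.38e-23 * 333 * 1.7e-06
= 3.1249e-26 N^2/Hz
Step 2: F_noise = sqrt(3.1249e-26)
F_noise = 1.77e-13 N/sqrt(Hz)


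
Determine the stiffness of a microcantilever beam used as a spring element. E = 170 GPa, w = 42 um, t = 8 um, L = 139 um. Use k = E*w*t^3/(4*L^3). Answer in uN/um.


Step 1: Convert E to consistent units (1 GPa = 1000 uN/um^2).
E = 170 GPa = 170000 uN/um^2
Step 2: Compute t^3 = 8^3 = 512
Step 3: Compute L^3 = 139^3 = 2685619
Step 4: k = 170000 * 42 * 512 / (4 * 2685619)
k = 340.3014 uN/um


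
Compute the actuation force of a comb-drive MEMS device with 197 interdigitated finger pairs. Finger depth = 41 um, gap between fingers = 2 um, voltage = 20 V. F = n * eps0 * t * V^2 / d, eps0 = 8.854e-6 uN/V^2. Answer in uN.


Step 1: Parameters: n=197, eps0=8.854e-6 uN/V^2, t=41 um, V=20 V, d=2 um
Step 2: V^2 = 400
Step 3: F = 197 * 8.854e-6 * 41 * 400 / 2
F = 14.303 uN


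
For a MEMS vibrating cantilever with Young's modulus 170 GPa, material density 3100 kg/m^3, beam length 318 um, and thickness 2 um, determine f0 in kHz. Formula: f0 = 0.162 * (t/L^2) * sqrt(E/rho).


Step 1: Convert units to SI.
t_SI = 2e-6 m, L_SI = 318e-6 m
Step 2: Calculate sqrt(E/rho).
sqrt(170e9 / 3100) = 7405.32 m/s
Step 3: Compute f0.
f0 = 0.162 * 2e-6 / (318e-6)^2 * 7405.32 = 23726.6 Hz = 23.73 kHz


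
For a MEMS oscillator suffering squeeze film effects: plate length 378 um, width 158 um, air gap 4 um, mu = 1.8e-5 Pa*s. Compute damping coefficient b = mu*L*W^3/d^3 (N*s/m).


Step 1: Convert to SI.
L = 378e-6 m, W = 158e-6 m, d = 4e-6 m
Step 2: W^3 = (158e-6)^3 = 3.94e-12 m^3
Step 3: d^3 = (4e-6)^3 = 6.40e-17 m^3
Step 4: b = 1.8e-5 * 378e-6 * 3.94e-12 / 6.40e-17
b = 4.19e-04 N*s/m


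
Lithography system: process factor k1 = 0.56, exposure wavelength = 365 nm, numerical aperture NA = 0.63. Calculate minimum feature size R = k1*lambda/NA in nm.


Step 1: Identify values: k1 = 0.56, lambda = 365 nm, NA = 0.63
Step 2: R = k1 * lambda / NA
R = 0.56 * 365 / 0.63
R = 324.4 nm


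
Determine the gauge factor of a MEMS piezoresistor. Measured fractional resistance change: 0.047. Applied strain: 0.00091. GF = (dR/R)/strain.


Step 1: Identify values.
dR/R = 0.047, strain = 0.00091
Step 2: GF = (dR/R) / strain = 0.047 / 0.00091
GF = 51.6


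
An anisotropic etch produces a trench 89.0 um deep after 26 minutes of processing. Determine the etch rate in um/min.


Step 1: Etch rate = depth / time
Step 2: rate = 89.0 / 26
rate = 3.423 um/min


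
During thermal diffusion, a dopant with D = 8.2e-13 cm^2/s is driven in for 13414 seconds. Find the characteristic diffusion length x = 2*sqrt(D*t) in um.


Step 1: Compute D*t = 8.2e-13 * 13414 = 1.099948e-08 cm^2
Step 2: sqrt(D*t) = 1.04878e-04 cm
Step 3: x = 2 * 1.04878e-04 cm = 2.09756e-04 cm
Step 4: Convert to um (1 cm = 1e4 um): x = 2.098 um


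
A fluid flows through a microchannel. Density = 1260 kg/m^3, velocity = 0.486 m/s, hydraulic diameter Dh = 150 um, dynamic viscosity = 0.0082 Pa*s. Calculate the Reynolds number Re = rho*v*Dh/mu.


Step 1: Convert Dh to meters: Dh = 150e-6 m
Step 2: Re = rho * v * Dh / mu
Re = 1260 * 0.486 * 150e-6 / 0.0082
Re = 11.202


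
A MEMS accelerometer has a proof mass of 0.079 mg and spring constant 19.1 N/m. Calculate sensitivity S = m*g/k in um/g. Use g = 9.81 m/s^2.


Step 1: Convert mass: m = 0.079 mg = 7.90e-08 kg
Step 2: S = m * g / k = 7.90e-08 * 9.81 / 19.1
Step 3: S = 4.06e-08 m/g
Step 4: Convert to um/g: S = 0.041 um/g


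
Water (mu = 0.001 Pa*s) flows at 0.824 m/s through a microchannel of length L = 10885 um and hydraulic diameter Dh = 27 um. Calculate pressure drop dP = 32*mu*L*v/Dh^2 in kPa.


Step 1: Convert to SI: L = 10885e-6 m, Dh = 27e-6 m
Step 2: dP = 32 * 0.001 * 10885e-6 * 0.824 / (27e-6)^2
Step 3: dP = 393711.50 Pa
Step 4: Convert to kPa: dP = 393.71 kPa


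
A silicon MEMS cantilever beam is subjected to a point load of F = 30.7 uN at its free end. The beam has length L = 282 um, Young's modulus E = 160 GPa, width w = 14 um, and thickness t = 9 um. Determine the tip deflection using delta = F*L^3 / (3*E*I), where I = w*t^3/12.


Step 1: Calculate the second moment of area.
I = w * t^3 / 12 = 14 * 9^3 / 12 = 850.5 um^4
Step 2: Convert E to consistent units (1 GPa = 1000 uN/um^2).
E = 160 GPa = 160000 uN/um^2
Step 3: Calculate tip deflection.
delta = F * L^3 / (3 * E * I)
delta = 30.7 * 282^3 / (3 * 160000 * 850.5)
delta = 1.6864 um


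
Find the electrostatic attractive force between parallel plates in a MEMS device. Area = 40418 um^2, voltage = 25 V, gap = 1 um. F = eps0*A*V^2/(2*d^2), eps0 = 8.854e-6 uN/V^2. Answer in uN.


Step 1: Identify parameters.
eps0 = 8.854e-6 uN/V^2, A = 40418 um^2, V = 25 V, d = 1 um
Step 2: Compute V^2 = 25^2 = 625
Step 3: Compute d^2 = 1^2 = 1
Step 4: F = 0.5 * 8.854e-6 * 40418 * 625 / 1
F = 111.832 uN


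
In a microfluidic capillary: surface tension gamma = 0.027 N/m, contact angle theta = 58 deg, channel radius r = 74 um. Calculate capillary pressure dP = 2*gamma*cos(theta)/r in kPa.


Step 1: cos(58 deg) = 0.5299
Step 2: Convert r to m: r = 74e-6 m
Step 3: dP = 2 * 0.027 * 0.5299 / 74e-6 = 386.7 Pa
Step 4: Convert Pa to kPa (divide by 1000).
dP = 0.39 kPa


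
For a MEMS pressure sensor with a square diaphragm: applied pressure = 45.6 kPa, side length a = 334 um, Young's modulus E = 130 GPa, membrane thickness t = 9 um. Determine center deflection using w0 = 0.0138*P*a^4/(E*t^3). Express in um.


Step 1: Convert pressure to compatible units (E is in GPa, so P in GPa).
P = 45.6 kPa = 45.6e-6 GPa
Step 2: Compute numerator: 0.0138 * P * a^4.
a^4 = 334^4 = 12444741136
numerator = 0.0138 * 45.6e-6 * 12444741136 = 7.8312e+03
Step 3: Compute denominator: E * t^3 = 130 * 9^3 = 94770
Step 4: w0 = numerator / denominator = 7.8312e+03 / 94770 = 0.0826 um


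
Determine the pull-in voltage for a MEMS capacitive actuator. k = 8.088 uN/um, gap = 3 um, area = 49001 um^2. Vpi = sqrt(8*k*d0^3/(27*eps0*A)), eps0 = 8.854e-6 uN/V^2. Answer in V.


Step 1: Compute numerator: 8 * k * d0^3 = 8 * 8.088 * 3^3 = 1747.008
Step 2: Compute denominator: 27 * eps0 * A = 27 * 8.854e-6 * 49001 = 11.714081
Step 3: Vpi = sqrt(1747.008 / 11.714081)
Vpi = 12.21 V


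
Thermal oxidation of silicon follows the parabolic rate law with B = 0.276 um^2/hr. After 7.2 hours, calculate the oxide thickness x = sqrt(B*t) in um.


Step 1: Compute B*t = 0.276 * 7.2 = 1.9872
Step 2: x = sqrt(1.9872)
x = 1.41 um


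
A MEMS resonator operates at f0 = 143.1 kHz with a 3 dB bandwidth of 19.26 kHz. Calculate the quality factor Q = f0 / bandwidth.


Step 1: Q = f0 / bandwidth
Step 2: Q = 143.1 / 19.26
Q = 7.4


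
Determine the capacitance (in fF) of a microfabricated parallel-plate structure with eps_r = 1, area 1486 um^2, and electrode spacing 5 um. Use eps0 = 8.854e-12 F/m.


Step 1: Convert area to m^2: A = 1486e-12 m^2
Step 2: Convert gap to m: d = 5e-6 m
Step 3: C = eps0 * eps_r * A / d
C = 8.854e-12 * 1 * 1486e-12 / 5e-6
Step 4: Convert to fF (multiply by 1e15).
C = 2.63 fF


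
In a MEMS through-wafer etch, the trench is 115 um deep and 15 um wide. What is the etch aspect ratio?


Step 1: AR = depth / width
Step 2: AR = 115 / 15
AR = 7.7


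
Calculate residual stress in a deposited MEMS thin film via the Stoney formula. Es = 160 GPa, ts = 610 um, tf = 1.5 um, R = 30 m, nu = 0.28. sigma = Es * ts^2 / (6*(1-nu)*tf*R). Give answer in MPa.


Step 1: Compute numerator: Es * ts^2 = 160 * 610^2 = 59536000 (GPa*um^2)
Step 2: Compute denominator (R in um): 6*(1-nu)*tf*R = 6*0.72*1.5*30e6 = 194400000.0 (um^2)
Step 3: sigma (GPa) = 59536000 / 194400000.0 = 3.06255e-01 GPa
Step 4: Convert to MPa (x1000): sigma = 306.3 MPa


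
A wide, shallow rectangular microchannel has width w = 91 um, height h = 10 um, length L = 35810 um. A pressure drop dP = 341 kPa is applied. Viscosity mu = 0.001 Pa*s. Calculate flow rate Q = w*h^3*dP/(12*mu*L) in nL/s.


Step 1: Convert all dimensions to SI (meters).
w = 91e-6 m, h = 10e-6 m, L = 35810e-6 m, dP = 341e3 Pa
Step 2: Q = w * h^3 * dP / (12 * mu * L)
Q = 91e-6 * (10e-6)^3 * 341e3 / (12 * 0.001 * 35810e-6) = 7.221214e-11 m^3/s
Step 3: Convert Q from m^3/s to nL/s (1 m^3 = 1e12 nL, so multiply by 1e12).
Q = 72.212 nL/s


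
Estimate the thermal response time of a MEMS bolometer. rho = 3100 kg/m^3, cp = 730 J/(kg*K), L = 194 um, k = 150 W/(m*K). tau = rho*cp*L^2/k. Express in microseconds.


Step 1: Convert L to m: L = 194e-6 m
Step 2: L^2 = (194e-6)^2 = 3.7636e-08 m^2
Step 3: tau = 3100 * 730 * 3.7636e-08 / 150 = 5.6780179e-04 s
Step 4: Convert to microseconds (multiply by 1e6).
tau = 567.802 us


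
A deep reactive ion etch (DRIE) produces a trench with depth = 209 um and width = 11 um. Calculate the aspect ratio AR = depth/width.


Step 1: AR = depth / width
Step 2: AR = 209 / 11
AR = 19.0


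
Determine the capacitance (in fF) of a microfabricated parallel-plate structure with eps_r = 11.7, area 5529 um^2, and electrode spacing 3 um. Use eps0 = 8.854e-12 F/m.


Step 1: Convert area to m^2: A = 5529e-12 m^2
Step 2: Convert gap to m: d = 3e-6 m
Step 3: C = eps0 * eps_r * A / d
C = 8.854e-12 * 11.7 * 5529e-12 / 3e-6
Step 4: Convert to fF (multiply by 1e15).
C = 190.92 fF


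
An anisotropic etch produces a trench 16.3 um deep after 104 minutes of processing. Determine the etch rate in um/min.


Step 1: Etch rate = depth / time
Step 2: rate = 16.3 / 104
rate = 0.157 um/min


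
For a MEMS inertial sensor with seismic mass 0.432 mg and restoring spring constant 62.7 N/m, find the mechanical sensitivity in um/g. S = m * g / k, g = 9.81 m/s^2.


Step 1: Convert mass: m = 0.432 mg = 4.32e-07 kg
Step 2: S = m * g / k = 4.32e-07 * 9.81 / 62.7
Step 3: S = 6.76e-08 m/g
Step 4: Convert to um/g: S = 0.068 um/g


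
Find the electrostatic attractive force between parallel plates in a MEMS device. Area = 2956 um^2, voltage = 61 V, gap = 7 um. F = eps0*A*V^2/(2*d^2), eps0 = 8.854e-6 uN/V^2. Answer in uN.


Step 1: Identify parameters.
eps0 = 8.854e-6 uN/V^2, A = 2956 um^2, V = 61 V, d = 7 um
Step 2: Compute V^2 = 61^2 = 3721
Step 3: Compute d^2 = 7^2 = 49
Step 4: F = 0.5 * 8.854e-6 * 2956 * 3721 / 49
F = 0.994 uN


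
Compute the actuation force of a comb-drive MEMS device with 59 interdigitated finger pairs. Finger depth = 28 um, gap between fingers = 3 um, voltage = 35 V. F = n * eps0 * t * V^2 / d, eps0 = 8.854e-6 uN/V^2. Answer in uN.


Step 1: Parameters: n=59, eps0=8.854e-6 uN/V^2, t=28 um, V=35 V, d=3 um
Step 2: V^2 = 1225
Step 3: F = 59 * 8.854e-6 * 28 * 1225 / 3
F = 5.973 uN


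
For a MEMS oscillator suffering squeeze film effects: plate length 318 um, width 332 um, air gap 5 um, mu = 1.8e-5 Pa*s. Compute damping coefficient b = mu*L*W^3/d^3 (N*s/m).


Step 1: Convert to SI.
L = 318e-6 m, W = 332e-6 m, d = 5e-6 m
Step 2: W^3 = (332e-6)^3 = 3.66e-11 m^3
Step 3: d^3 = (5e-6)^3 = 1.25e-16 m^3
Step 4: b = 1.8e-5 * 318e-6 * 3.66e-11 / 1.25e-16
b = 1.68e-03 N*s/m


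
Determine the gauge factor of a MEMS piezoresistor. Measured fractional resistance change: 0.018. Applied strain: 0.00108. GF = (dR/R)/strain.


Step 1: Identify values.
dR/R = 0.018, strain = 0.00108
Step 2: GF = (dR/R) / strain = 0.018 / 0.00108
GF = 16.7


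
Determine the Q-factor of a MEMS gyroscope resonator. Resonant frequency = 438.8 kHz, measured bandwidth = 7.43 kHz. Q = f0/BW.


Step 1: Q = f0 / bandwidth
Step 2: Q = 438.8 / 7.43
Q = 59.1


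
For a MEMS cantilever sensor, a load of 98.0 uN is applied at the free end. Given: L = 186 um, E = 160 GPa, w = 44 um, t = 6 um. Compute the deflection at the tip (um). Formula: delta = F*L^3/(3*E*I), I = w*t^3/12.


Step 1: Calculate the second moment of area.
I = w * t^3 / 12 = 44 * 6^3 / 12 = 792.0 um^4
Step 2: Convert E to consistent units (1 GPa = 1000 uN/um^2).
E = 160 GPa = 160000 uN/um^2
Step 3: Calculate tip deflection.
delta = F * L^3 / (3 * E * I)
delta = 98.0 * 186^3 / (3 * 160000 * 792.0)
delta = 1.6588 um


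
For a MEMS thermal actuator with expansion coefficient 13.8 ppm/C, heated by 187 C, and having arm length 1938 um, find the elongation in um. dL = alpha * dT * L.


Step 1: Convert CTE: alpha = 13.8 ppm/C = 13.8e-6 /C
Step 2: dL = 13.8e-6 * 187 * 1938
dL = 5.0012 um


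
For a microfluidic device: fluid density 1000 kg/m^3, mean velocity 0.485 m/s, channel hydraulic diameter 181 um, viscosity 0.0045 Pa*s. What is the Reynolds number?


Step 1: Convert Dh to meters: Dh = 181e-6 m
Step 2: Re = rho * v * Dh / mu
Re = 1000 * 0.485 * 181e-6 / 0.0045
Re = 19.508


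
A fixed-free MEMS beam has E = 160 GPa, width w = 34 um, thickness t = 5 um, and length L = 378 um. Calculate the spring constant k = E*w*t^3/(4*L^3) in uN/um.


Step 1: Convert E to consistent units (1 GPa = 1000 uN/um^2).
E = 160 GPa = 160000 uN/um^2
Step 2: Compute t^3 = 5^3 = 125
Step 3: Compute L^3 = 378^3 = 54010152
Step 4: k = 160000 * 34 * 125 / (4 * 54010152)
k = 3.1476 uN/um


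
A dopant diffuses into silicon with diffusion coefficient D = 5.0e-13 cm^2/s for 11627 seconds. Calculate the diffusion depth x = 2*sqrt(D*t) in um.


Step 1: Compute D*t = 5.0e-13 * 11627 = 5.8135e-09 cm^2
Step 2: sqrt(D*t) = 7.62463e-05 cm
Step 3: x = 2 * 7.62463e-05 cm = 1.524926e-04 cm
Step 4: Convert to um (1 cm = 1e4 um): x = 1.525 um


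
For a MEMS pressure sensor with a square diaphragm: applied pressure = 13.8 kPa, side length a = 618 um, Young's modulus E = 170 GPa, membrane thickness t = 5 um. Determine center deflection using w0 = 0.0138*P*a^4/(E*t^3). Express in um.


Step 1: Convert pressure to compatible units (E is in GPa, so P in GPa).
P = 13.8 kPa = 13.8e-6 GPa
Step 2: Compute numerator: 0.0138 * P * a^4.
a^4 = 618^4 = 145865941776
numerator = 0.0138 * 13.8e-6 * 145865941776 = 2.777871e+04
Step 3: Compute denominator: E * t^3 = 170 * 5^3 = 21250
Step 4: w0 = numerator / denominator = 2.777871e+04 / 21250 = 1.3072 um


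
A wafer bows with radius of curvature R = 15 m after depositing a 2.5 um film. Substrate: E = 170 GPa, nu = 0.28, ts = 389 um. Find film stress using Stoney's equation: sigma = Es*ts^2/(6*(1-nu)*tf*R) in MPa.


Step 1: Compute numerator: Es * ts^2 = 170 * 389^2 = 25724570 (GPa*um^2)
Step 2: Compute denominator (R in um): 6*(1-nu)*tf*R = 6*0.72*2.5*15e6 = 162000000.0 (um^2)
Step 3: sigma (GPa) = 25724570 / 162000000.0 = 1.58794e-01 GPa
Step 4: Convert to MPa (x1000): sigma = 158.8 MPa


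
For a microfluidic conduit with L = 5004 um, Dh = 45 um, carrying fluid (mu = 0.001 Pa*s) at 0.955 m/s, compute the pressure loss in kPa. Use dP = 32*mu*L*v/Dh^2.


Step 1: Convert to SI: L = 5004e-6 m, Dh = 45e-6 m
Step 2: dP = 32 * 0.001 * 5004e-6 * 0.955 / (45e-6)^2
Step 3: dP = 75517.16 Pa
Step 4: Convert to kPa: dP = 75.52 kPa


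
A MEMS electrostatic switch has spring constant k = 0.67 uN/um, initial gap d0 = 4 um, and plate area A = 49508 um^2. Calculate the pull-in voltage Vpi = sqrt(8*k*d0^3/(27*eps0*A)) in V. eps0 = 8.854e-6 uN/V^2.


Step 1: Compute numerator: 8 * k * d0^3 = 8 * 0.67 * 4^3 = 343.04
Step 2: Compute denominator: 27 * eps0 * A = 27 * 8.854e-6 * 49508 = 11.835283
Step 3: Vpi = sqrt(343.04 / 11.835283)
Vpi = 5.38 V


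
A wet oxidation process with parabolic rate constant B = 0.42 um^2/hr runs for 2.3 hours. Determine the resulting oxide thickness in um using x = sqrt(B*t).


Step 1: Compute B*t = 0.42 * 2.3 = 0.966
Step 2: x = sqrt(0.966)
x = 0.983 um


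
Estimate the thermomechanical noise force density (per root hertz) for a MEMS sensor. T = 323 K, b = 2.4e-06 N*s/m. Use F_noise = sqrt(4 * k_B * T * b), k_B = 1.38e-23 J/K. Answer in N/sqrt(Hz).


Step 1: Compute 4 * k_B * T * b
= 4 * 1.38e-23 * 323 * 2.4e-06
= 4.2791e-26 N^2/Hz
Step 2: F_noise = sqrt(4.2791e-26)
F_noise = 2.07e-13 N/sqrt(Hz)


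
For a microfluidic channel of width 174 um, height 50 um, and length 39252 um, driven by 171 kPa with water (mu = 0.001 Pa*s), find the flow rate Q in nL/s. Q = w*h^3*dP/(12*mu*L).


Step 1: Convert all dimensions to SI (meters).
w = 174e-6 m, h = 50e-6 m, L = 39252e-6 m, dP = 171e3 Pa
Step 2: Q = w * h^3 * dP / (12 * mu * L)
Q = 174e-6 * (50e-6)^3 * 171e3 / (12 * 0.001 * 39252e-6) = 7.89609447e-09 m^3/s
Step 3: Convert Q from m^3/s to nL/s (1 m^3 = 1e12 nL, so multiply by 1e12).
Q = 7896.094 nL/s


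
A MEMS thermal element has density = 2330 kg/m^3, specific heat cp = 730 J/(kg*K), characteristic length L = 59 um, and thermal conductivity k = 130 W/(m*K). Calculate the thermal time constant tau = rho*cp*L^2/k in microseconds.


Step 1: Convert L to m: L = 59e-6 m
Step 2: L^2 = (59e-6)^2 = 3.481e-09 m^2
Step 3: tau = 2330 * 730 * 3.481e-09 / 130 = 4.554487e-05 s
Step 4: Convert to microseconds (multiply by 1e6).
tau = 45.545 us


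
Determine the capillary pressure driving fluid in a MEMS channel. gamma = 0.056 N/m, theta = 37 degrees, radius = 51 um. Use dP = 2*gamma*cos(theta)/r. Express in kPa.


Step 1: cos(37 deg) = 0.7986
Step 2: Convert r to m: r = 51e-6 m
Step 3: dP = 2 * 0.056 * 0.7986 / 51e-6 = 1753.8 Pa
Step 4: Convert Pa to kPa (divide by 1000).
dP = 1.75 kPa


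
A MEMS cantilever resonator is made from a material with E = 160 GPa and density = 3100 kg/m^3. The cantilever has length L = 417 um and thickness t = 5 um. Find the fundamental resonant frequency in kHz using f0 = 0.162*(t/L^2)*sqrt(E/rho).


Step 1: Convert units to SI.
t_SI = 5e-6 m, L_SI = 417e-6 m
Step 2: Calculate sqrt(E/rho).
sqrt(160e9 / 3100) = 7184.21 m/s
Step 3: Compute f0.
f0 = 0.162 * 5e-6 / (417e-6)^2 * 7184.21 = 33465.1 Hz = 33.47 kHz


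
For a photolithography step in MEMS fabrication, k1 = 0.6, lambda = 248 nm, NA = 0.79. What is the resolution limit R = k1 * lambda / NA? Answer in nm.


Step 1: Identify values: k1 = 0.6, lambda = 248 nm, NA = 0.79
Step 2: R = k1 * lambda / NA
R = 0.6 * 248 / 0.79
R = 188.4 nm


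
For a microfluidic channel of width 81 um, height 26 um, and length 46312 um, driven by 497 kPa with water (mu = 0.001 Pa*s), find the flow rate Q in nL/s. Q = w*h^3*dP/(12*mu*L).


Step 1: Convert all dimensions to SI (meters).
w = 81e-6 m, h = 26e-6 m, L = 46312e-6 m, dP = 497e3 Pa
Step 2: Q = w * h^3 * dP / (12 * mu * L)
Q = 81e-6 * (26e-6)^3 * 497e3 / (12 * 0.001 * 46312e-6) = 1.2731708e-09 m^3/s
Step 3: Convert Q from m^3/s to nL/s (1 m^3 = 1e12 nL, so multiply by 1e12).
Q = 1273.171 nL/s


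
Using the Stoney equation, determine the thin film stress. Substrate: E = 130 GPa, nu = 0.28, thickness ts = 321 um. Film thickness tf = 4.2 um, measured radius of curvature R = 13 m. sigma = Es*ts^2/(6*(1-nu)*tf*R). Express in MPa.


Step 1: Compute numerator: Es * ts^2 = 130 * 321^2 = 13395330 (GPa*um^2)
Step 2: Compute denominator (R in um): 6*(1-nu)*tf*R = 6*0.72*4.2*13e6 = 235872000.0 (um^2)
Step 3: sigma (GPa) = 13395330 / 235872000.0 = 5.6791e-02 GPa
Step 4: Convert to MPa (x1000): sigma = 56.8 MPa


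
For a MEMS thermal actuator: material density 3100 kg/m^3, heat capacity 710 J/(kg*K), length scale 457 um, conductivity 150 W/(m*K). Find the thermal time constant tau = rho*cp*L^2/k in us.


Step 1: Convert L to m: L = 457e-6 m
Step 2: L^2 = (457e-6)^2 = 2.08849e-07 m^2
Step 3: tau = 3100 * 710 * 2.08849e-07 / 150 = 3.06451099e-03 s
Step 4: Convert to microseconds (multiply by 1e6).
tau = 3064.511 us


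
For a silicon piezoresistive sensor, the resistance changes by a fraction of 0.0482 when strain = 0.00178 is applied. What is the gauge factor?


Step 1: Identify values.
dR/R = 0.0482, strain = 0.00178
Step 2: GF = (dR/R) / strain = 0.0482 / 0.00178
GF = 27.1


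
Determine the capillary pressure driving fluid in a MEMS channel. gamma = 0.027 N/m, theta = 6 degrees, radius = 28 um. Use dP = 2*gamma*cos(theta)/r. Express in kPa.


Step 1: cos(6 deg) = 0.9945
Step 2: Convert r to m: r = 28e-6 m
Step 3: dP = 2 * 0.027 * 0.9945 / 28e-6 = 1918.0 Pa
Step 4: Convert Pa to kPa (divide by 1000).
dP = 1.92 kPa


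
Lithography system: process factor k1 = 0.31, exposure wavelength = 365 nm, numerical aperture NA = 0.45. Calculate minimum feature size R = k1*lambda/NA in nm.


Step 1: Identify values: k1 = 0.31, lambda = 365 nm, NA = 0.45
Step 2: R = k1 * lambda / NA
R = 0.31 * 365 / 0.45
R = 251.4 nm


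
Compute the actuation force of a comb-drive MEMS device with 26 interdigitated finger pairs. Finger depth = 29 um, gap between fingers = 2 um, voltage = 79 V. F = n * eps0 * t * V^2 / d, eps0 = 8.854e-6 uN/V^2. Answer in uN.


Step 1: Parameters: n=26, eps0=8.854e-6 uN/V^2, t=29 um, V=79 V, d=2 um
Step 2: V^2 = 6241
Step 3: F = 26 * 8.854e-6 * 29 * 6241 / 2
F = 20.832 uN


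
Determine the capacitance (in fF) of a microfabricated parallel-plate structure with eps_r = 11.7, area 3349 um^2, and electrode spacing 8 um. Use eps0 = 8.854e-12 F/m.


Step 1: Convert area to m^2: A = 3349e-12 m^2
Step 2: Convert gap to m: d = 8e-6 m
Step 3: C = eps0 * eps_r * A / d
C = 8.854e-12 * 11.7 * 3349e-12 / 8e-6
Step 4: Convert to fF (multiply by 1e15).
C = 43.37 fF


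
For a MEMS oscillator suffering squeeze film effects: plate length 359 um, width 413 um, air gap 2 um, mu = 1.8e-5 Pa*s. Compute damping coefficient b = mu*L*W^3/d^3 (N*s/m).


Step 1: Convert to SI.
L = 359e-6 m, W = 413e-6 m, d = 2e-6 m
Step 2: W^3 = (413e-6)^3 = 7.04e-11 m^3
Step 3: d^3 = (2e-6)^3 = 8.00e-18 m^3
Step 4: b = 1.8e-5 * 359e-6 * 7.04e-11 / 8.00e-18
b = 5.69e-02 N*s/m


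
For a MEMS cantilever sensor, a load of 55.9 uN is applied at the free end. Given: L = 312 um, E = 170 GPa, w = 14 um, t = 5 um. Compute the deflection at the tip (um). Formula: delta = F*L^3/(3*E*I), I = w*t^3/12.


Step 1: Calculate the second moment of area.
I = w * t^3 / 12 = 14 * 5^3 / 12 = 145.8333 um^4
Step 2: Convert E to consistent units (1 GPa = 1000 uN/um^2).
E = 170 GPa = 170000 uN/um^2
Step 3: Calculate tip deflection.
delta = F * L^3 / (3 * E * I)
delta = 55.9 * 312^3 / (3 * 170000 * 145.8333)
delta = 22.827 um


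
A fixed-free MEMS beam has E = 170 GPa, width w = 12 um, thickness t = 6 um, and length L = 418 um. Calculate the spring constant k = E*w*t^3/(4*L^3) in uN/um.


Step 1: Convert E to consistent units (1 GPa = 1000 uN/um^2).
E = 170 GPa = 170000 uN/um^2
Step 2: Compute t^3 = 6^3 = 216
Step 3: Compute L^3 = 418^3 = 73034632
Step 4: k = 170000 * 12 * 216 / (4 * 73034632)
k = 1.5083 uN/um


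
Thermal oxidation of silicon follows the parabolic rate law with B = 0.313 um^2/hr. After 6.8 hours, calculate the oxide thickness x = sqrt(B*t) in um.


Step 1: Compute B*t = 0.313 * 6.8 = 2.1284
Step 2: x = sqrt(2.1284)
x = 1.459 um


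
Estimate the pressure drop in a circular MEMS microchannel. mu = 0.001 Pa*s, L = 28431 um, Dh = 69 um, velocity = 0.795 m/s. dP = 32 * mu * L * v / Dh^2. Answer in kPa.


Step 1: Convert to SI: L = 28431e-6 m, Dh = 69e-6 m
Step 2: dP = 32 * 0.001 * 28431e-6 * 0.795 / (69e-6)^2
Step 3: dP = 151918.64 Pa
Step 4: Convert to kPa: dP = 151.92 kPa


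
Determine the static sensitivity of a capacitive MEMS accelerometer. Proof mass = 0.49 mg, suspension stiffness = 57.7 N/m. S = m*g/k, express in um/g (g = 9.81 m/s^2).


Step 1: Convert mass: m = 0.49 mg = 4.90e-07 kg
Step 2: S = m * g / k = 4.90e-07 * 9.81 / 57.7
Step 3: S = 8.33e-08 m/g
Step 4: Convert to um/g: S = 0.083 um/g


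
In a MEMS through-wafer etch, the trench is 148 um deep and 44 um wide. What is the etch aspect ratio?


Step 1: AR = depth / width
Step 2: AR = 148 / 44
AR = 3.4


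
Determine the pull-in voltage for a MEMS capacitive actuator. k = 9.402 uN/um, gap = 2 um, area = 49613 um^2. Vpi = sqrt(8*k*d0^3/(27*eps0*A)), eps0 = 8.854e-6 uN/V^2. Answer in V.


Step 1: Compute numerator: 8 * k * d0^3 = 8 * 9.402 * 2^3 = 601.728
Step 2: Compute denominator: 27 * eps0 * A = 27 * 8.854e-6 * 49613 = 11.860385
Step 3: Vpi = sqrt(601.728 / 11.860385)
Vpi = 7.12 V


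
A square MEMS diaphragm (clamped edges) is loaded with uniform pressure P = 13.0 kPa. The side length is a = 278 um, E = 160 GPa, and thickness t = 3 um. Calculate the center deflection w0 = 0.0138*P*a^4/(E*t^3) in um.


Step 1: Convert pressure to compatible units (E is in GPa, so P in GPa).
P = 13.0 kPa = 13.0e-6 GPa
Step 2: Compute numerator: 0.0138 * P * a^4.
a^4 = 278^4 = 5972816656
numerator = 0.0138 * 13.0e-6 * 5972816656 = 1.0715e+03
Step 3: Compute denominator: E * t^3 = 160 * 3^3 = 4320
Step 4: w0 = numerator / denominator = 1.0715e+03 / 4320 = 0.248 um


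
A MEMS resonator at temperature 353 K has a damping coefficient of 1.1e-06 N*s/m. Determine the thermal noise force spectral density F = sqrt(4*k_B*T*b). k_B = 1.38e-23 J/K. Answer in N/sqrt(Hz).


Step 1: Compute 4 * k_B * T * b
= 4 * 1.38e-23 * 353 * 1.1e-06
= 2.1434e-26 N^2/Hz
Step 2: F_noise = sqrt(2.1434e-26)
F_noise = 1.46e-13 N/sqrt(Hz)


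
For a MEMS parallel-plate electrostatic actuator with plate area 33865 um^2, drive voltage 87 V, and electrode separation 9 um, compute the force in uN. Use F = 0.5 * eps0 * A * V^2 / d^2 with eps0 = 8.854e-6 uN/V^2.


Step 1: Identify parameters.
eps0 = 8.854e-6 uN/V^2, A = 33865 um^2, V = 87 V, d = 9 um
Step 2: Compute V^2 = 87^2 = 7569
Step 3: Compute d^2 = 9^2 = 81
Step 4: F = 0.5 * 8.854e-6 * 33865 * 7569 / 81
F = 14.009 uN


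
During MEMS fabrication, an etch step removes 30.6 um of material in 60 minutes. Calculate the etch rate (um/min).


Step 1: Etch rate = depth / time
Step 2: rate = 30.6 / 60
rate = 0.51 um/min


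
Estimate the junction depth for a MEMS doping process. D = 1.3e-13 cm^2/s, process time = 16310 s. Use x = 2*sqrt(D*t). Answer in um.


Step 1: Compute D*t = 1.3e-13 * 16310 = 2.1203e-09 cm^2
Step 2: sqrt(D*t) = 4.6047e-05 cm
Step 3: x = 2 * 4.6047e-05 cm = 9.2094e-05 cm
Step 4: Convert to um (1 cm = 1e4 um): x = 0.921 um


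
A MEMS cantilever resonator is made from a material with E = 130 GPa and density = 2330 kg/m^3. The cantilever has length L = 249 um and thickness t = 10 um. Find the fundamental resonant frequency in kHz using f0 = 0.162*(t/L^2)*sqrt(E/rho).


Step 1: Convert units to SI.
t_SI = 10e-6 m, L_SI = 249e-6 m
Step 2: Calculate sqrt(E/rho).
sqrt(130e9 / 2330) = 7469.54 m/s
Step 3: Compute f0.
f0 = 0.162 * 10e-6 / (249e-6)^2 * 7469.54 = 195168.7 Hz = 195.17 kHz


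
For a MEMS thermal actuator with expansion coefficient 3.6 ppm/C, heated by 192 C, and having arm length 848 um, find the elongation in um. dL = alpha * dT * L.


Step 1: Convert CTE: alpha = 3.6 ppm/C = 3.6e-6 /C
Step 2: dL = 3.6e-6 * 192 * 848
dL = 0.5861 um


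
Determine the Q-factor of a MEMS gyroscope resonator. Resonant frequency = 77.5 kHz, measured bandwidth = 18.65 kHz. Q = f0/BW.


Step 1: Q = f0 / bandwidth
Step 2: Q = 77.5 / 18.65
Q = 4.2


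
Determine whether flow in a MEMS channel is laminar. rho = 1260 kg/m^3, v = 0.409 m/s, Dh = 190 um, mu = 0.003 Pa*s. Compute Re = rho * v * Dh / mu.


Step 1: Convert Dh to meters: Dh = 190e-6 m
Step 2: Re = rho * v * Dh / mu
Re = 1260 * 0.409 * 190e-6 / 0.003
Re = 32.638
Since Re = 32.638 is below ~2300, the flow is laminar.


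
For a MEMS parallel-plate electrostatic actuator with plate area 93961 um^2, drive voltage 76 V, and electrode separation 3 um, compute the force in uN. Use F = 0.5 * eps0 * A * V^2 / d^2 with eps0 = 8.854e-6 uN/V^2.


Step 1: Identify parameters.
eps0 = 8.854e-6 uN/V^2, A = 93961 um^2, V = 76 V, d = 3 um
Step 2: Compute V^2 = 76^2 = 5776
Step 3: Compute d^2 = 3^2 = 9
Step 4: F = 0.5 * 8.854e-6 * 93961 * 5776 / 9
F = 266.957 uN


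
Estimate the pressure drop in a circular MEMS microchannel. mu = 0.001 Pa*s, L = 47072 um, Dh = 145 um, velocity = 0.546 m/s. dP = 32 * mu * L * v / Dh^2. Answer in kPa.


Step 1: Convert to SI: L = 47072e-6 m, Dh = 145e-6 m
Step 2: dP = 32 * 0.001 * 47072e-6 * 0.546 / (145e-6)^2
Step 3: dP = 39117.34 Pa
Step 4: Convert to kPa: dP = 39.12 kPa


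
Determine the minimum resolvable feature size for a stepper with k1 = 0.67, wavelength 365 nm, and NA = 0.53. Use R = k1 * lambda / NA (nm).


Step 1: Identify values: k1 = 0.67, lambda = 365 nm, NA = 0.53
Step 2: R = k1 * lambda / NA
R = 0.67 * 365 / 0.53
R = 461.4 nm


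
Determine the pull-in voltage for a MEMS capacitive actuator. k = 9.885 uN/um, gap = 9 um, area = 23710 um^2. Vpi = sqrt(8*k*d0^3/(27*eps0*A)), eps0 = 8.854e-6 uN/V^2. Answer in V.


Step 1: Compute numerator: 8 * k * d0^3 = 8 * 9.885 * 9^3 = 57649.32
Step 2: Compute denominator: 27 * eps0 * A = 27 * 8.854e-6 * 23710 = 5.668065
Step 3: Vpi = sqrt(57649.32 / 5.668065)
Vpi = 100.85 V


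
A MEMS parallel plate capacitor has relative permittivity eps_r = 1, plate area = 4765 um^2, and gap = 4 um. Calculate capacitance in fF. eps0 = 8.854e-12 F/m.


Step 1: Convert area to m^2: A = 4765e-12 m^2
Step 2: Convert gap to m: d = 4e-6 m
Step 3: C = eps0 * eps_r * A / d
C = 8.854e-12 * 1 * 4765e-12 / 4e-6
Step 4: Convert to fF (multiply by 1e15).
C = 10.55 fF


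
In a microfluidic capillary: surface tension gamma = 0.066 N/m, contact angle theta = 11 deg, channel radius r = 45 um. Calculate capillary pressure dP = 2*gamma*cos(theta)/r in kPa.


Step 1: cos(11 deg) = 0.9816
Step 2: Convert r to m: r = 45e-6 m
Step 3: dP = 2 * 0.066 * 0.9816 / 45e-6 = 2879.4 Pa
Step 4: Convert Pa to kPa (divide by 1000).
dP = 2.88 kPa
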